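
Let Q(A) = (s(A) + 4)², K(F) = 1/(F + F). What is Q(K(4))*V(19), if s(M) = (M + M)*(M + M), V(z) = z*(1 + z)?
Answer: 401375/64 ≈ 6271.5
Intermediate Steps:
s(M) = 4*M² (s(M) = (2*M)*(2*M) = 4*M²)
K(F) = 1/(2*F)
Q(A) = (4 + 4*A²)² (Q(A) = (4*A² + 4)² = (4 + 4*A²)²)
Q(K(4))*V(19) = (16*(1 + ((½)/4)²)²)*(19*(1 + 19)) = (16*(1 + ((½)*(¼))²)²)*(19*20) = (16*(1 + (⅛)²)²)*380 = (16*(1 + 1/64)²)*380 = (16*(65/64)²)*380 = (16*(4225/4096))*380 = (4225/256)*380 = 401375/64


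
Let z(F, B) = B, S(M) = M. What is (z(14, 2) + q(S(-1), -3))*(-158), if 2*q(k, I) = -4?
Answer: 0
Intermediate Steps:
q(k, I) = -2 (q(k, I) = (½)*(-4) = -2)
(z(14, 2) + q(S(-1), -3))*(-158) = (2 - 2)*(-158) = 0*(-158) = 0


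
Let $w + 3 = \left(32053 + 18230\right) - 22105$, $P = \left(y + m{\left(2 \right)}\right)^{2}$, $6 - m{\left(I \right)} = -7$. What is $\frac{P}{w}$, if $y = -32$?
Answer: $\frac{361}{28175} \approx 0.012813$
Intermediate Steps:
$m{\left(I \right)} = 13$ ($m{\left(I \right)} = 6 - -7 = 6 + 7 = 13$)
$P = 361$ ($P = \left(-32 + 13\right)^{2} = \left(-19\right)^{2} = 361$)
$w = 28175$ ($w = -3 + \left(\left(32053 + 18230\right) - 22105\right) = -3 + \left(50283 - 22105\right) = -3 + 28178 = 28175$)
$\frac{P}{w} = \frac{361}{28175}$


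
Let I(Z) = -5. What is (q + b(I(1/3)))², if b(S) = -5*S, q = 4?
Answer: 841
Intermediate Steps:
(q + b(I(1/3)))² = (4 - 5*(-5))² = (4 + 25)² = 29² = 841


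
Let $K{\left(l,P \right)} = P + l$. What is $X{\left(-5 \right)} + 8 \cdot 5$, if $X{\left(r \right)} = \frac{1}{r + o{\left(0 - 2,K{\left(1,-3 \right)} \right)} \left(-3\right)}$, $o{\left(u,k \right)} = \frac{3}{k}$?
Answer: $38$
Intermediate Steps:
$X{\left(r \right)} = \frac{1}{\frac{9}{2} + r}$ ($X{\left(r \right)} = \frac{1}{r + \frac{3}{-3 + 1} \left(-3\right)} = \frac{1}{r + \frac{3}{-2} \left(-3\right)} = \frac{1}{r + 3 \left(- \frac{1}{2}\right) \left(-3\right)} = \frac{1}{r - - \frac{9}{2}} = \frac{1}{r + \frac{9}{2}} = \frac{1}{\frac{9}{2} + r}$)
$X{\left(-5 \right)} + 8 \cdot 5 = \frac{2}{9 + 2 \left(-5\right)} + 8 \cdot 5 = \frac{2}{9 - 10} + 40 = \frac{2}{-1} + 40 = 2 \left(-1\right) + 40 = -2 + 40 = 38$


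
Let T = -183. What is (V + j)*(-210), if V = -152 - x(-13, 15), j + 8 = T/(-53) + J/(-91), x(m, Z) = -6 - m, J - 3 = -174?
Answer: 23391750/689 ≈ 33950.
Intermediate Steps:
J = -171 (J = 3 - 174 = -171)
j = -12868/4823 (j = -8 + (-183/(-53) - 171/(-91)) = -8 + (-183*(-1/53) - 171*(-1/91)) = -8 + (183/53 + 171/91) = -8 + 25716/4823 = -12868/4823 ≈ -2.6680)
V = -159 (V = -152 - (-6 - 1*(-13)) = -152 - (-6 + 13) = -152 - 1*7 = -152 - 7 = -159)
(V + j)*(-210) = (-159 - 12868/4823)*(-210) = -779725/4823*(-210) = 23391750/689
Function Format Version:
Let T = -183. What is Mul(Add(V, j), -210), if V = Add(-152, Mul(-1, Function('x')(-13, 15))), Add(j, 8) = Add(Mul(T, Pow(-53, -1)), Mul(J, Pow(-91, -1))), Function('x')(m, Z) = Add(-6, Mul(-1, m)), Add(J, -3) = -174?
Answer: Rational(23391750, 689) ≈ 33950.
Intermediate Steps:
J = -171 (J = Add(3, -174) = -171)
j = Rational(-12868, 4823) (j = Add(-8, Add(Mul(-183, Pow(-53, -1)), Mul(-171, Pow(-91, -1)))) = Add(-8, Add(Mul(-183, Rational(-1, 53)), Mul(-171, Rational(-1, 91)))) = Add(-8, Add(Rational(183, 53), Rational(171, 91))) = Add(-8, Rational(25716, 4823)) = Rational(-12868, 4823) ≈ -2.6680)
V = -159 (V = Add(-152, Mul(-1, Add(-6, Mul(-1, -13)))) = Add(-152, Mul(-1, Add(-6, 13))) = Add(-152, Mul(-1, 7)) = Add(-152, -7) = -159)
Mul(Add(V, j), -210) = Mul(Add(-159, Rational(-12868, 4823)), -210) = Mul(Rational(-779725, 4823), -210) = Rational(23391750, 689)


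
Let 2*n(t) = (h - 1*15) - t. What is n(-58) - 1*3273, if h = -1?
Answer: -3252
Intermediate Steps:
n(t) = -8 - t/2 (n(t) = ((-1 - 1*15) - t)/2 = ((-1 - 15) - t)/2 = (-16 - t)/2 = -8 - t/2)
n(-58) - 1*3273 = (-8 - 1/2*(-58)) - 1*3273 = (-8 + 29) - 3273 = 21 - 3273 = -3252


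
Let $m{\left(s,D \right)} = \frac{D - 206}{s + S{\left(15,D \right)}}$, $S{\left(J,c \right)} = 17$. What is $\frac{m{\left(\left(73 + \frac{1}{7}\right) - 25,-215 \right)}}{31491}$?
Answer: $- \frac{2947}{14359896} \approx -0.00020522$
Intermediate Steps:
$m{\left(s,D \right)} = \frac{-206 + D}{17 + s}$ ($m{\left(s,D \right)} = \frac{D - 206}{s + 17} = \frac{-206 + D}{17 + s}$)
$\frac{m{\left(\left(73 + \frac{1}{7}\right) - 25,-215 \right)}}{31491} = \frac{\frac{1}{17 + \left(\left(73 + \frac{1}{7}\right) - 25\right)} \left(-206 - 215\right)}{31491} = \frac{1}{17 + \left(\left(73 + \frac{1}{7}\right) - 25\right)} \left(-421\right) \frac{1}{31491} = \frac{1}{17 + \left(\frac{512}{7} - 25\right)} \left(-421\right) \frac{1}{31491} = \frac{1}{17 + \frac{337}{7}} \left(-421\right) \frac{1}{31491} = \frac{1}{\frac{456}{7}} \left(-421\right) \frac{1}{31491} = \frac{7}{456} \left(-421\right) \frac{1}{31491} = \left(- \frac{2947}{456}\right) \frac{1}{31491} = - \frac{2947}{14359896}$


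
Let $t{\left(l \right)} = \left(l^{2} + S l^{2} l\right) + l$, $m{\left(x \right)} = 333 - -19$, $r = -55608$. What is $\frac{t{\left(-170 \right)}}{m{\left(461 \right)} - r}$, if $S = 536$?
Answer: $- \frac{263333927}{5596} \approx -47058.0$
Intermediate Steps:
$m{\left(x \right)} = 352$ ($m{\left(x \right)} = 333 + 19 = 352$)
$t{\left(l \right)} = l + l^{2} + 536 l^{3}$ ($t{\left(l \right)} = \left(l^{2} + 536 l^{2} l\right) + l = \left(l^{2} + 536 l^{3}\right) + l = l + l^{2} + 536 l^{3}$)
$\frac{t{\left(-170 \right)}}{m{\left(461 \right)} - r} = \frac{\left(-170\right) \left(1 - 170 + 536 \left(-170\right)^{2}\right)}{352 - -55608} = \frac{\left(-170\right) \left(1 - 170 + 536 \cdot 28900\right)}{352 + 55608} = \frac{\left(-170\right) \left(1 - 170 + 15490400\right)}{55960} = \left(-170\right) 15490231 \cdot \frac{1}{55960} = \left(-2633339270\right) \frac{1}{55960} = - \frac{263333927}{5596}$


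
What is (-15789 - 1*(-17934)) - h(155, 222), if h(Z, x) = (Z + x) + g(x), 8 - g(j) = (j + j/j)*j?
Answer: 51266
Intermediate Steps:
g(j) = 8 - j*(1 + j) (g(j) = 8 - (j + j/j)*j = 8 - (j + 1)*j = 8 - (1 + j)*j = 8 - j*(1 + j))
h(Z, x) = 8 + Z - x**2 (h(Z, x) = (Z + x) + (8 - x - x**2) = 8 + Z - x**2)
(-15789 - 1*(-17934)) - h(155, 222) = (-15789 - 1*(-17934)) - (8 + 155 - 1*222**2) = (-15789 + 17934) - (8 + 155 - 1*49284) = 2145 - (8 + 155 - 49284) = 2145 - 1*(-49121) = 2145 + 49121 = 51266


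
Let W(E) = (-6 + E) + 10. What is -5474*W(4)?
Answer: -43792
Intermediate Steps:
W(E) = 4 + E
-5474*W(4) = -5474*(4 + 4) = -5474*8 = -43792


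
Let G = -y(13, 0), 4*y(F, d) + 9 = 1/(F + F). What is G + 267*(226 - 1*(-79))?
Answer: 8469473/104 ≈ 81437.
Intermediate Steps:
y(F, d) = -9/4 + 1/(8*F) (y(F, d) = -9/4 + 1/(4*(F + F)) = -9/4 + 1/(4*((2*F))) = -9/4 + (1/(2*F))/4 = -9/4 + 1/(8*F))
G = 233/104 (G = -(1 - 18*13)/(8*13) = -(1 - 234)/(8*13) = -(-233)/(8*13) = -1*(-233/104) = 233/104 ≈ 2.2404)
G + 267*(226 - 1*(-79)) = 233/104 + 267*(226 - 1*(-79)) = 233/104 + 267*(226 + 79) = 233/104 + 267*305 = 233/104 + 81435 = 8469473/104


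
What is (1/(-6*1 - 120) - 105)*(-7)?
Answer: 13231/18 ≈ 735.06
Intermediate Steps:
(1/(-6*1 - 120) - 105)*(-7) = (1/(-6 - 120) - 105)*(-7) = (1/(-126) - 105)*(-7) = (-1/126 - 105)*(-7) = -13231/126*(-7) = 13231/18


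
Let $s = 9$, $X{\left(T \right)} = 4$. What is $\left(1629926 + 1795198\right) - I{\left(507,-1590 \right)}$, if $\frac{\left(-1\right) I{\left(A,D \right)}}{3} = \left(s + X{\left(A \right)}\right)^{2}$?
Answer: $3425631$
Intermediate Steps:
$I{\left(A,D \right)} = -507$ ($I{\left(A,D \right)} = - 3 \left(9 + 4\right)^{2} = - 3 \cdot 13^{2} = \left(-3\right) 169 = -507$)
$\left(1629926 + 1795198\right) - I{\left(507,-1590 \right)} = \left(1629926 + 1795198\right) - -507 = 3425124 + 507 = 3425631$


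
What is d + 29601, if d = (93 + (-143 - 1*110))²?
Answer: 55201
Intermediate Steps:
d = 25600 (d = (93 + (-143 - 110))² = (93 - 253)² = (-160)² = 25600)
d + 29601 = 25600 + 29601 = 55201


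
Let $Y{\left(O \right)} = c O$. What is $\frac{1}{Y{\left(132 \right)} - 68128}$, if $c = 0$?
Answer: $- \frac{1}{68128} \approx -1.4678 \cdot 10^{-5}$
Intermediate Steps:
$Y{\left(O \right)} = 0$ ($Y{\left(O \right)} = 0 O = 0$)
$\frac{1}{Y{\left(132 \right)} - 68128} = \frac{1}{0 - 68128} = \frac{1}{-68128} = - \frac{1}{68128}$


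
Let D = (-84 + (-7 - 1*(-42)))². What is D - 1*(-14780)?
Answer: 17181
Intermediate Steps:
D = 2401 (D = (-84 + (-7 + 42))² = (-84 + 35)² = (-49)² = 2401)
D - 1*(-14780) = 2401 - 1*(-14780) = 2401 + 14780 = 17181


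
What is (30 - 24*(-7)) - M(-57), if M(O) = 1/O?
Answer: 11287/57 ≈ 198.02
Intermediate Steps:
(30 - 24*(-7)) - M(-57) = (30 - 24*(-7)) - 1/(-57) = (30 + 168) - 1*(-1/57) = 198 + 1/57 = 11287/57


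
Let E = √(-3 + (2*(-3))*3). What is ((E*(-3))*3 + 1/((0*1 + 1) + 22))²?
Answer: (1 - 207*I*√21)²/529 ≈ -1701.0 - 3.5864*I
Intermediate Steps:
E = I*√21 (E = √(-3 - 6*3) = √(-3 - 18) = √(-21) = I*√21 ≈ 4.5826*I)
((E*(-3))*3 + 1/((0*1 + 1) + 22))² = (((I*√21)*(-3))*3 + 1/((0*1 + 1) + 22))² = (-3*I*√21*3 + 1/((0 + 1) + 22))² = (-9*I*√21 + 1/(1 + 22))² = (-9*I*√21 + 1/23)² = (1/23 - 9*I*√21)²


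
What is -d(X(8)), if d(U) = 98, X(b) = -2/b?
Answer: -98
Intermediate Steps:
-d(X(8)) = -1*98 = -98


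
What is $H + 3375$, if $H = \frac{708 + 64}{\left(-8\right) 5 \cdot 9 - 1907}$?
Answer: $\frac{7650353}{2267} \approx 3374.7$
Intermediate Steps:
$H = - \frac{772}{2267}$ ($H = \frac{772}{\left(-40\right) 9 - 1907} = \frac{772}{-360 - 1907} = \frac{772}{-2267} = 772 \left(- \frac{1}{2267}\right) = - \frac{772}{2267} \approx -0.34054$)
$H + 3375 = - \frac{772}{2267} + 3375 = \frac{7650353}{2267}$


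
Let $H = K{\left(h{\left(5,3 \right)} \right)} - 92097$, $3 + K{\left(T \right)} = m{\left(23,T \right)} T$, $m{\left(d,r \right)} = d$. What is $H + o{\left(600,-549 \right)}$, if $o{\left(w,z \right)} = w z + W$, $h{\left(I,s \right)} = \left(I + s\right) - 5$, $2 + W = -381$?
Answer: $-421814$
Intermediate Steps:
$W = -383$ ($W = -2 - 381 = -383$)
$h{\left(I,s \right)} = -5 + I + s$
$K{\left(T \right)} = -3 + 23 T$
$o{\left(w,z \right)} = -383 + w z$ ($o{\left(w,z \right)} = w z - 383 = -383 + w z$)
$H = -92031$ ($H = \left(-3 + 23 \left(-5 + 5 + 3\right)\right) - 92097 = \left(-3 + 23 \cdot 3\right) - 92097 = \left(-3 + 69\right) - 92097 = 66 - 92097 = -92031$)
$H + o{\left(600,-549 \right)} = -92031 + \left(-383 + 600 \left(-549\right)\right) = -92031 - 329783 = -421814$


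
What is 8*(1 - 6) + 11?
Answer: -29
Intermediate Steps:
8*(1 - 6) + 11 = 8*(-5) + 11 = -40 + 11 = -29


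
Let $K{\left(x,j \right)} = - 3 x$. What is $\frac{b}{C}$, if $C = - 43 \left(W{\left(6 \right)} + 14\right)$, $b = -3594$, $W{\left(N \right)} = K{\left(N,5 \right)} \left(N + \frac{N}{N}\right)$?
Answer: $- \frac{1797}{2408} \approx -0.74626$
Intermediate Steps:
$W{\left(N \right)} = - 3 N \left(1 + N\right)$ ($W{\left(N \right)} = - 3 N \left(N + \frac{N}{N}\right) = - 3 N \left(N + 1\right) = - 3 N \left(1 + N\right)$)
$C = 4816$ ($C = - 43 \left(\left(-3\right) 6 \left(1 + 6\right) + 14\right) = - 43 \left(\left(-3\right) 6 \cdot 7 + 14\right) = - 43 \left(-126 + 14\right) = \left(-43\right) \left(-112\right) = 4816$)
$\frac{b}{C} = - \frac{3594}{4816} = \left(-3594\right) \frac{1}{4816} = - \frac{1797}{2408}$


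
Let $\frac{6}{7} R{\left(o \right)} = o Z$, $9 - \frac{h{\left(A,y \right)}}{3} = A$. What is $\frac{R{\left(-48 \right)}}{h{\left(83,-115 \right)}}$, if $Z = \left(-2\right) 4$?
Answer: $- \frac{224}{111} \approx -2.018$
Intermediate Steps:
$Z = -8$
$h{\left(A,y \right)} = 27 - 3 A$
$R{\left(o \right)} = - \frac{28 o}{3}$ ($R{\left(o \right)} = \frac{7 o \left(-8\right)}{6} = \frac{7 \left(- 8 o\right)}{6} = - \frac{28 o}{3}$)
$\frac{R{\left(-48 \right)}}{h{\left(83,-115 \right)}} = \frac{\left(- \frac{28}{3}\right) \left(-48\right)}{27 - 249} = \frac{448}{27 - 249} = \frac{448}{-222} = 448 \left(- \frac{1}{222}\right) = - \frac{224}{111}$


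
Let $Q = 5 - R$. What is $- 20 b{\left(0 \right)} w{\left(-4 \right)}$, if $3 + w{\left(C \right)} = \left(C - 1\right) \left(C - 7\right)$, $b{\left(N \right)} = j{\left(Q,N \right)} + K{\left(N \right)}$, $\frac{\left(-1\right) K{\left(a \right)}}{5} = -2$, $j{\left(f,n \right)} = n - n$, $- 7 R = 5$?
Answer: $-10400$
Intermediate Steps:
$R = - \frac{5}{7}$ ($R = \left(- \frac{1}{7}\right) 5 = - \frac{5}{7} \approx -0.71429$)
$Q = \frac{40}{7}$ ($Q = 5 - - \frac{5}{7} = 5 + \frac{5}{7} = \frac{40}{7} \approx 5.7143$)
$j{\left(f,n \right)} = 0$
$K{\left(a \right)} = 10$ ($K{\left(a \right)} = \left(-5\right) \left(-2\right) = 10$)
$b{\left(N \right)} = 10$ ($b{\left(N \right)} = 0 + 10 = 10$)
$w{\left(C \right)} = -3 + \left(-1 + C\right) \left(-7 + C\right)$ ($w{\left(C \right)} = -3 + \left(C - 1\right) \left(C - 7\right) = -3 + \left(-1 + C\right) \left(-7 + C\right)$)
$- 20 b{\left(0 \right)} w{\left(-4 \right)} = \left(-20\right) 10 \left(4 + \left(-4\right)^{2} - -32\right) = - 200 \left(4 + 16 + 32\right) = \left(-200\right) 52 = -10400$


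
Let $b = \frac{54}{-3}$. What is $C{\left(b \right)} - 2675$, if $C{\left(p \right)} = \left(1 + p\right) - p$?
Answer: $-2674$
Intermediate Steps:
$b = -18$ ($b = 54 \left(- \frac{1}{3}\right) = -18$)
$C{\left(p \right)} = 1$
$C{\left(b \right)} - 2675 = 1 - 2675 = -2674$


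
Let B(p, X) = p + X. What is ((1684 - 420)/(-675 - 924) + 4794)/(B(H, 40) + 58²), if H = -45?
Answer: 7664342/5371041 ≈ 1.4270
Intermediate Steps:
B(p, X) = X + p
((1684 - 420)/(-675 - 924) + 4794)/(B(H, 40) + 58²) = ((1684 - 420)/(-675 - 924) + 4794)/((40 - 45) + 58²) = (1264/(-1599) + 4794)/(-5 + 3364) = (1264*(-1/1599) + 4794)/3359 = (-1264/1599 + 4794)*(1/3359) = (7664342/1599)*(1/3359) = 7664342/5371041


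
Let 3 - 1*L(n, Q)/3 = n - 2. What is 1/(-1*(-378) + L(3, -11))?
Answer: 1/384 ≈ 0.0026042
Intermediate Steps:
L(n, Q) = 15 - 3*n (L(n, Q) = 9 - 3*(n - 2) = 9 - 3*(-2 + n) = 9 + (6 - 3*n) = 15 - 3*n)
1/(-1*(-378) + L(3, -11)) = 1/(-1*(-378) + (15 - 3*3)) = 1/(378 + (15 - 9)) = 1/(378 + 6) = 1/384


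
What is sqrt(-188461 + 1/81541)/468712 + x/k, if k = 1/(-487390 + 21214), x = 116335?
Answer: -54232584960 + 15*I*sqrt(348073577454)/9554811298 ≈ -5.4233e+10 + 0.0009262*I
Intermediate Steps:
k = -1/466176 (k = 1/(-466176) = -1/466176 ≈ -2.1451e-6)
sqrt(-188461 + 1/81541)/468712 + x/k = sqrt(-188461 + 1/81541)/468712 + 116335/(-1/466176) = sqrt(-188461 + 1/81541)*(1/468712) + 116335*(-466176) = sqrt(-15367298400/81541)*(1/468712) - 54232584960 = (60*I*sqrt(348073577454)/81541)*(1/468712) - 54232584960 = 15*I*sqrt(348073577454)/9554811298 - 54232584960 = -54232584960 + 15*I*sqrt(348073577454)/9554811298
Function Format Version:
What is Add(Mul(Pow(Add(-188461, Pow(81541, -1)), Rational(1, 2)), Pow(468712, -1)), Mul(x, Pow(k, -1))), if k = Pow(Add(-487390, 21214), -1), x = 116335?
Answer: Add(-54232584960, Mul(Rational(15, 9554811298), I, Pow(348073577454, Rational(1, 2)))) ≈ Add(-5.4233e+10, Mul(0.00092620, I))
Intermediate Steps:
k = Rational(-1, 466176) (k = Pow(-466176, -1) = Rational(-1, 466176) ≈ -2.1451e-6)
Add(Mul(Pow(Add(-188461, Pow(81541, -1)), Rational(1, 2)), Pow(468712, -1)), Mul(x, Pow(k, -1))) = Add(Mul(Pow(Add(-188461, Pow(81541, -1)), Rational(1, 2)), Pow(468712, -1)), Mul(116335, Pow(Rational(-1, 466176), -1))) = Add(Mul(Pow(Add(-188461, Rational(1, 81541)), Rational(1, 2)), Rational(1, 468712)), Mul(116335, -466176)) = Add(Mul(Pow(Rational(-15367298400, 81541), Rational(1, 2)), Rational(1, 468712)), -54232584960) = Add(Mul(Mul(Rational(60, 81541), I, Pow(348073577454, Rational(1, 2))), Rational(1, 468712)), -54232584960) = Add(Mul(Rational(15, 9554811298), I, Pow(348073577454, Rational(1, 2))), -54232584960) = Add(-54232584960, Mul(Rational(15, 9554811298), I, Pow(348073577454, Rational(1, 2))))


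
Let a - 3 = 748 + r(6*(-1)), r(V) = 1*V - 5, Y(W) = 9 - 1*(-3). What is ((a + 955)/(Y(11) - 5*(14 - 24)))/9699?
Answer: 565/200446 ≈ 0.0028187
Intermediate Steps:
Y(W) = 12 (Y(W) = 9 + 3 = 12)
r(V) = -5 + V (r(V) = V - 5 = -5 + V)
a = 740 (a = 3 + (748 + (-5 + 6*(-1))) = 3 + (748 + (-5 - 6)) = 3 + (748 - 11) = 3 + 737 = 740)
((a + 955)/(Y(11) - 5*(14 - 24)))/9699 = ((740 + 955)/(12 - 5*(14 - 24)))/9699 = (1695/(12 - 5*(-10)))*(1/9699) = (1695/(12 + 50))*(1/9699) = (1695/62)*(1/9699) = 565/200446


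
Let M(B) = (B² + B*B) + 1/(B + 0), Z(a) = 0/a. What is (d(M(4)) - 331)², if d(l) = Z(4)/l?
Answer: 109561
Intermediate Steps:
Z(a) = 0
M(B) = 1/B + 2*B² (M(B) = (B² + B²) + 1/B = 2*B² + 1/B = 1/B + 2*B²)
d(l) = 0 (d(l) = 0/l = 0)
(d(M(4)) - 331)² = (0 - 331)² = (-331)² = 109561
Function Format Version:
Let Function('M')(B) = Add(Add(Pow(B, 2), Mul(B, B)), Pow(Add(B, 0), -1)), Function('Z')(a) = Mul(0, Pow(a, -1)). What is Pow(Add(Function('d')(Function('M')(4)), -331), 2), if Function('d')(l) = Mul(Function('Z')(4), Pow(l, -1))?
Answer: 109561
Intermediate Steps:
Function('Z')(a) = 0
Function('M')(B) = Add(Pow(B, -1), Mul(2, Pow(B, 2))) (Function('M')(B) = Add(Add(Pow(B, 2), Pow(B, 2)), Pow(B, -1)) = Add(Mul(2, Pow(B, 2)), Pow(B, -1)) = Add(Pow(B, -1), Mul(2, Pow(B, 2))))
Function('d')(l) = 0 (Function('d')(l) = Mul(0, Pow(l, -1)) = 0)
Pow(Add(Function('d')(Function('M')(4)), -331), 2) = Pow(Add(0, -331), 2) = Pow(-331, 2) = 109561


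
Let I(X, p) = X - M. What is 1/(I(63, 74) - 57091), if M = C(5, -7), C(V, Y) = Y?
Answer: -1/57021 ≈ -1.7537e-5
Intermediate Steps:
M = -7
I(X, p) = 7 + X (I(X, p) = X - 1*(-7) = X + 7 = 7 + X)
1/(I(63, 74) - 57091) = 1/((7 + 63) - 57091) = 1/(70 - 57091) = 1/(-57021) = -1/57021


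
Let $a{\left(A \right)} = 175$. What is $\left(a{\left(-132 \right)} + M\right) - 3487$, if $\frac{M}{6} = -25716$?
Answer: $-157608$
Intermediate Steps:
$M = -154296$ ($M = 6 \left(-25716\right) = -154296$)
$\left(a{\left(-132 \right)} + M\right) - 3487 = \left(175 - 154296\right) - 3487 = -154121 - 3487 = -157608$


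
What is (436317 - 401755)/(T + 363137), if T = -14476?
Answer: 34562/348661 ≈ 0.099128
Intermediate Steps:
(436317 - 401755)/(T + 363137) = (436317 - 401755)/(-14476 + 363137) = 34562/348661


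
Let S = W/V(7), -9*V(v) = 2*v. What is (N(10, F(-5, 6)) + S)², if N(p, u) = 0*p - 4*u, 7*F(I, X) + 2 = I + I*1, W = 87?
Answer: 471969/196 ≈ 2408.0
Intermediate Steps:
F(I, X) = -2/7 + 2*I/7 (F(I, X) = -2/7 + (I + I*1)/7 = -2/7 + (I + I)/7 = -2/7 + (2*I)/7 = -2/7 + 2*I/7)
V(v) = -2*v/9
S = -783/14 (S = 87/((-2/9*7)) = 87/(-14/9) = 87*(-9/14) = -783/14 ≈ -55.929)
N(p, u) = -4*u (N(p, u) = 0 - 4*u = -4*u)
(N(10, F(-5, 6)) + S)² = (-4*(-2/7 + (2/7)*(-5)) - 783/14)² = (-4*(-2/7 - 10/7) - 783/14)² = (-4*(-12/7) - 783/14)² = (48/7 - 783/14)² = (-687/14)² = 471969/196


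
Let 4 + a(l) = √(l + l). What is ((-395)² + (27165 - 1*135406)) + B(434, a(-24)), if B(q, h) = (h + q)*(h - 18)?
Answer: 38276 + 1632*I*√3 ≈ 38276.0 + 2826.7*I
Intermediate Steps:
a(l) = -4 + √2*√l (a(l) = -4 + √(l + l) = -4 + √(2*l) = -4 + √2*√l)
B(q, h) = (-18 + h)*(h + q) (B(q, h) = (h + q)*(-18 + h) = (-18 + h)*(h + q))
((-395)² + (27165 - 1*135406)) + B(434, a(-24)) = ((-395)² + (27165 - 1*135406)) + ((-4 + √2*√(-24))² - 18*(-4 + √2*√(-24)) - 18*434 + (-4 + √2*√(-24))*434) = (156025 + (27165 - 135406)) + ((-4 + √2*(2*I*√6))² - 18*(-4 + √2*(2*I*√6)) - 7812 + (-4 + √2*(2*I*√6))*434) = (156025 - 108241) + ((-4 + 4*I*√3)² - 18*(-4 + 4*I*√3) - 7812 + (-4 + 4*I*√3)*434) = 47784 + ((-4 + 4*I*√3)² + (72 - 72*I*√3) - 7812 + (-1736 + 1736*I*√3)) = 47784 + (-9476 + (-4 + 4*I*√3)² + 1664*I*√3) = 38308 + (-4 + 4*I*√3)² + 1664*I*√3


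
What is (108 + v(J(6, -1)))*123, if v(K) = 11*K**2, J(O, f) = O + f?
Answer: 47109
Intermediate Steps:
(108 + v(J(6, -1)))*123 = (108 + 11*(6 - 1)**2)*123 = (108 + 11*5**2)*123 = (108 + 11*25)*123 = (108 + 275)*123 = 383*123 = 47109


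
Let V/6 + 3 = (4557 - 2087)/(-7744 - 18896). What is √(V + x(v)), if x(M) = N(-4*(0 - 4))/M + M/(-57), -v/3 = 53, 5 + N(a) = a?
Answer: I*√791426876793/223554 ≈ 3.9795*I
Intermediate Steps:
N(a) = -5 + a
v = -159 (v = -3*53 = -159)
x(M) = 11/M - M/57 (x(M) = (-5 - 4*(0 - 4))/M + M/(-57) = (-5 - 4*(-4))/M + M*(-1/57) = (-5 + 16)/M - M/57 = 11/M - M/57)
V = -8239/444 (V = -18 + 6*((4557 - 2087)/(-7744 - 18896)) = -18 + 6*(2470/(-26640)) = -18 + 6*(2470*(-1/26640)) = -18 + 6*(-247/2664) = -18 - 247/444 = -8239/444 ≈ -18.556)
√(V + x(v)) = √(-8239/444 + (11/(-159) - 1/57*(-159))) = √(-8239/444 + (11*(-1/159) + 53/19)) = √(-8239/444 + (-11/159 + 53/19)) = √(-8239/444 + 8218/3021) = √(-7080409/447108) = I*√791426876793/223554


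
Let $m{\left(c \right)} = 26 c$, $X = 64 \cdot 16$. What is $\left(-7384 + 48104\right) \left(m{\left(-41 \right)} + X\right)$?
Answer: $-1710240$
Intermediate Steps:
$X = 1024$
$\left(-7384 + 48104\right) \left(m{\left(-41 \right)} + X\right) = \left(-7384 + 48104\right) \left(26 \left(-41\right) + 1024\right) = 40720 \left(-1066 + 1024\right) = 40720 \left(-42\right) = -1710240$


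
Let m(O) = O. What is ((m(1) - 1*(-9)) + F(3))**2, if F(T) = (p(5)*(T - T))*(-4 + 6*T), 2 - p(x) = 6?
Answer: 100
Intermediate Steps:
p(x) = -4 (p(x) = 2 - 1*6 = 2 - 6 = -4)
F(T) = 0 (F(T) = (-4*(T - T))*(-4 + 6*T) = (-4*0)*(-4 + 6*T) = 0*(-4 + 6*T) = 0)
((m(1) - 1*(-9)) + F(3))**2 = ((1 - 1*(-9)) + 0)**2 = ((1 + 9) + 0)**2 = (10 + 0)**2 = 10**2 = 100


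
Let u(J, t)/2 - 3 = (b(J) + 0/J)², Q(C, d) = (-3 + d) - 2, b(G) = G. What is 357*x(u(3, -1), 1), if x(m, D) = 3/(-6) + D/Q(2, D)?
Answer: -1071/4 ≈ -267.75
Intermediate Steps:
Q(C, d) = -5 + d
u(J, t) = 6 + 2*J² (u(J, t) = 6 + 2*(J + 0/J)² = 6 + 2*(J + 0)² = 6 + 2*J²)
x(m, D) = -½ + D/(-5 + D) (x(m, D) = 3/(-6) + D/(-5 + D) = 3*(-⅙) + D/(-5 + D) = -½ + D/(-5 + D))
357*x(u(3, -1), 1) = 357*((5 + 1)/(2*(-5 + 1))) = 357*((½)*6/(-4)) = 357*((½)*(-¼)*6) = 357*(-¾) = -1071/4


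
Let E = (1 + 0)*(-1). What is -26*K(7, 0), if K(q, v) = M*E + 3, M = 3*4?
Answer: 234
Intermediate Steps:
E = -1 (E = 1*(-1) = -1)
M = 12
K(q, v) = -9 (K(q, v) = 12*(-1) + 3 = -12 + 3 = -9)
-26*K(7, 0) = -26*(-9) = 234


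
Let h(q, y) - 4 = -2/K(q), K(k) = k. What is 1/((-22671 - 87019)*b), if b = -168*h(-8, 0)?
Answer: 1/78318660 ≈ 1.2768e-8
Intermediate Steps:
h(q, y) = 4 - 2/q
b = -714 (b = -168*(4 - 2/(-8)) = -168*(4 - 2*(-⅛)) = -168*(4 + ¼) = -168*17/4 = -714)
1/((-22671 - 87019)*b) = 1/(-22671 - 87019*(-714)) = -1/714/(-109690) = -1/109690*(-1/714) = 1/78318660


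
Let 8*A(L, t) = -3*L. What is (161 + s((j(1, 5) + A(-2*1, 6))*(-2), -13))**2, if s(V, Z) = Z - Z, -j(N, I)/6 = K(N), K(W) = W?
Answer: 25921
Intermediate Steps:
j(N, I) = -6*N
A(L, t) = -3*L/8 (A(L, t) = (-3*L)/8 = -3*L/8)
s(V, Z) = 0
(161 + s((j(1, 5) + A(-2*1, 6))*(-2), -13))**2 = (161 + 0)**2 = 161**2 = 25921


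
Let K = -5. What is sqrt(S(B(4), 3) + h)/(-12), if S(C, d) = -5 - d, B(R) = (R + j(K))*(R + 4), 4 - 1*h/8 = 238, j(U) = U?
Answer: -I*sqrt(470)/6 ≈ -3.6132*I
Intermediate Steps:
h = -1872 (h = 32 - 8*238 = 32 - 1904 = -1872)
B(R) = (-5 + R)*(4 + R) (B(R) = (R - 5)*(R + 4) = (-5 + R)*(4 + R))
sqrt(S(B(4), 3) + h)/(-12) = sqrt((-5 - 1*3) - 1872)/(-12) = sqrt((-5 - 3) - 1872)*(-1/12) = sqrt(-8 - 1872)*(-1/12) = sqrt(-1880)*(-1/12) = (2*I*sqrt(470))*(-1/12) = -I*sqrt(470)/6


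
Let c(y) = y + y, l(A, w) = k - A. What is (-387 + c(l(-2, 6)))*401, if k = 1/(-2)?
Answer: -153984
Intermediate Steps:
k = -½ ≈ -0.50000
l(A, w) = -½ - A
c(y) = 2*y
(-387 + c(l(-2, 6)))*401 = (-387 + 2*(-½ - 1*(-2)))*401 = (-387 + 2*(-½ + 2))*401 = (-387 + 2*(3/2))*401 = (-387 + 3)*401 = -384*401 = -153984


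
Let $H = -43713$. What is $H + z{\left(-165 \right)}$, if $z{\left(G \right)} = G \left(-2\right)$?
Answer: $-43383$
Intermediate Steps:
$z{\left(G \right)} = - 2 G$
$H + z{\left(-165 \right)} = -43713 - -330 = -43713 + 330 = -43383$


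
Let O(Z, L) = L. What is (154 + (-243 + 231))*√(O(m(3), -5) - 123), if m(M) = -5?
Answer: 1136*I*√2 ≈ 1606.5*I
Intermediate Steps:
(154 + (-243 + 231))*√(O(m(3), -5) - 123) = (154 + (-243 + 231))*√(-5 - 123) = (154 - 12)*√(-128) = 142*(8*I*√2) = 1136*I*√2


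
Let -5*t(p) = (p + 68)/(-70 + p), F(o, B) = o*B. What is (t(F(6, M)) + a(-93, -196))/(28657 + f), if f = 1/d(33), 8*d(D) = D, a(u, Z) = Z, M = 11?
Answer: -62469/9456890 ≈ -0.0066057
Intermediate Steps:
d(D) = D/8
f = 8/33 (f = 1/((⅛)*33) = 1/(33/8) = 8/33 ≈ 0.24242)
F(o, B) = B*o
t(p) = -(68 + p)/(5*(-70 + p)) (t(p) = -(p + 68)/(5*(-70 + p)) = -(68 + p)/(5*(-70 + p)))
(t(F(6, M)) + a(-93, -196))/(28657 + f) = ((-68 - 11*6)/(5*(-70 + 11*6)) - 196)/(28657 + 8/33) = ((-68 - 1*66)/(5*(-70 + 66)) - 196)/(945689/33) = ((⅕)*(-68 - 66)/(-4) - 196)*(33/945689) = ((⅕)*(-¼)*(-134) - 196)*(33/945689) = (67/10 - 196)*(33/945689) = -1893/10*33/945689 = -62469/9456890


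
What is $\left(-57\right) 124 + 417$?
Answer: $-6651$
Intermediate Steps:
$\left(-57\right) 124 + 417 = -7068 + 417 = -6651$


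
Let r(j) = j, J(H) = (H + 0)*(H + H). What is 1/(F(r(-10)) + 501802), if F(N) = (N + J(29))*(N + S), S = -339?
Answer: -1/81726 ≈ -1.2236e-5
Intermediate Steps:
J(H) = 2*H² (J(H) = H*(2*H) = 2*H²)
F(N) = (-339 + N)*(1682 + N) (F(N) = (N + 2*29²)*(N - 339) = (N + 2*841)*(-339 + N) = (N + 1682)*(-339 + N) = (1682 + N)*(-339 + N) = (-339 + N)*(1682 + N))
1/(F(r(-10)) + 501802) = 1/((-570198 + (-10)² + 1343*(-10)) + 501802) = 1/((-570198 + 100 - 13430) + 501802) = 1/(-583528 + 501802) = 1/(-81726) = -1/81726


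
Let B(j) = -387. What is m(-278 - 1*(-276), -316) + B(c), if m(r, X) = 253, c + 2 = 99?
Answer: -134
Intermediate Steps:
c = 97 (c = -2 + 99 = 97)
m(-278 - 1*(-276), -316) + B(c) = 253 - 387 = -134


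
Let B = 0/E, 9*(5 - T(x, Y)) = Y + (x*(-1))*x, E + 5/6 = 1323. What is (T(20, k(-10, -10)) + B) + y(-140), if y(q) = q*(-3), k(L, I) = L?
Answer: 4235/9 ≈ 470.56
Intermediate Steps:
E = 7933/6 (E = -⅚ + 1323 = 7933/6 ≈ 1322.2)
T(x, Y) = 5 - Y/9 + x²/9 (T(x, Y) = 5 - (Y + (x*(-1))*x)/9 = 5 - (Y + (-x)*x)/9 = 5 - (Y - x²)/9 = 5 + (-Y/9 + x²/9) = 5 - Y/9 + x²/9)
y(q) = -3*q
B = 0 (B = 0/(7933/6) = (6/7933)*0 = 0)
(T(20, k(-10, -10)) + B) + y(-140) = ((5 - ⅑*(-10) + (⅑)*20²) + 0) - 3*(-140) = ((5 + 10/9 + (⅑)*400) + 0) + 420 = ((5 + 10/9 + 400/9) + 0) + 420 = (455/9 + 0) + 420 = 455/9 + 420 = 4235/9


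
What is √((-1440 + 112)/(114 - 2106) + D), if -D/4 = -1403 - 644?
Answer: √73698/3 ≈ 90.491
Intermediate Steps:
D = 8188 (D = -4*(-1403 - 644) = -4*(-2047) = 8188)
√((-1440 + 112)/(114 - 2106) + D) = √((-1440 + 112)/(114 - 2106) + 8188) = √(-1328/(-1992) + 8188) = √(-1328*(-1/1992) + 8188) = √(⅔ + 8188) = √(24566/3) = √73698/3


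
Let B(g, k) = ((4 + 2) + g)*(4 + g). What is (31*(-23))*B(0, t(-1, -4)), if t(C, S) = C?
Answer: -17112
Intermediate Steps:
B(g, k) = (4 + g)*(6 + g) (B(g, k) = (6 + g)*(4 + g) = (4 + g)*(6 + g))
(31*(-23))*B(0, t(-1, -4)) = (31*(-23))*(24 + 0² + 10*0) = -713*(24 + 0 + 0) = -713*24 = -17112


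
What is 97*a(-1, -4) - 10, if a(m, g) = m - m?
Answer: -10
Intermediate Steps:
a(m, g) = 0
97*a(-1, -4) - 10 = 97*0 - 10 = 0 - 10 = -10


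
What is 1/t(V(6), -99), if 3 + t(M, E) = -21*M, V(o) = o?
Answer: -1/129 ≈ -0.0077519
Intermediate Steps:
t(M, E) = -3 - 21*M
1/t(V(6), -99) = 1/(-3 - 21*6) = 1/(-3 - 126) = 1/(-129) = -1/129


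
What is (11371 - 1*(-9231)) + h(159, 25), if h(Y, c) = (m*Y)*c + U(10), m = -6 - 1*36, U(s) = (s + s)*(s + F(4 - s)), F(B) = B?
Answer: -146268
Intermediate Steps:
U(s) = 8*s (U(s) = (s + s)*(s + (4 - s)) = (2*s)*4 = 8*s)
m = -42 (m = -6 - 36 = -42)
h(Y, c) = 80 - 42*Y*c (h(Y, c) = (-42*Y)*c + 8*10 = -42*Y*c + 80 = 80 - 42*Y*c)
(11371 - 1*(-9231)) + h(159, 25) = (11371 - 1*(-9231)) + (80 - 42*159*25) = (11371 + 9231) + (80 - 166950) = 20602 - 166870 = -146268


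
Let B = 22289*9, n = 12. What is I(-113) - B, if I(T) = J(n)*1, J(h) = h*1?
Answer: -200589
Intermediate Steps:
J(h) = h
I(T) = 12 (I(T) = 12*1 = 12)
B = 200601
I(-113) - B = 12 - 1*200601 = 12 - 200601 = -200589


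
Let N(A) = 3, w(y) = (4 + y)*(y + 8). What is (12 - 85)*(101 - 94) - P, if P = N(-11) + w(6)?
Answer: -654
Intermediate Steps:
w(y) = (4 + y)*(8 + y)
P = 143 (P = 3 + (32 + 6² + 12*6) = 3 + (32 + 36 + 72) = 3 + 140 = 143)
(12 - 85)*(101 - 94) - P = (12 - 85)*(101 - 94) - 1*143 = -73*7 - 143 = -511 - 143 = -654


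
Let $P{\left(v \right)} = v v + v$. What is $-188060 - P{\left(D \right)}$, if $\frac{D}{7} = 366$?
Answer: $-6754466$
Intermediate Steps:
$D = 2562$ ($D = 7 \cdot 366 = 2562$)
$P{\left(v \right)} = v + v^{2}$ ($P{\left(v \right)} = v^{2} + v = v + v^{2}$)
$-188060 - P{\left(D \right)} = -188060 - 2562 \left(1 + 2562\right) = -188060 - 2562 \cdot 2563 = -188060 - 6566406 = -6754466$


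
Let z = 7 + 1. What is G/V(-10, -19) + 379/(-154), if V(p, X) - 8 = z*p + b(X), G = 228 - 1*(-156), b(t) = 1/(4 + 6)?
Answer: -863861/110726 ≈ -7.8018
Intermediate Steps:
z = 8
b(t) = ⅒ (b(t) = 1/10 = ⅒)
G = 384 (G = 228 + 156 = 384)
V(p, X) = 81/10 + 8*p (V(p, X) = 8 + (8*p + ⅒) = 8 + (⅒ + 8*p) = 81/10 + 8*p)
G/V(-10, -19) + 379/(-154) = 384/(81/10 + 8*(-10)) + 379/(-154) = 384/(81/10 - 80) + 379*(-1/154) = 384/(-719/10) - 379/154 = 384*(-10/719) - 379/154 = -3840/719 - 379/154 = -863861/110726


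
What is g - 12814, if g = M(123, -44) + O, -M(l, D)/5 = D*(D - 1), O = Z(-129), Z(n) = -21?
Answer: -22735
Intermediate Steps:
O = -21
M(l, D) = -5*D*(-1 + D) (M(l, D) = -5*D*(D - 1) = -5*D*(-1 + D))
g = -9921 (g = 5*(-44)*(1 - 1*(-44)) - 21 = 5*(-44)*(1 + 44) - 21 = 5*(-44)*45 - 21 = -9900 - 21 = -9921)
g - 12814 = -9921 - 12814 = -22735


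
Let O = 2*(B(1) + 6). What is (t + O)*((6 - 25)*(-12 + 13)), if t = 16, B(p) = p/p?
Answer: -570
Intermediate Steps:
B(p) = 1
O = 14 (O = 2*(1 + 6) = 2*7 = 14)
(t + O)*((6 - 25)*(-12 + 13)) = (16 + 14)*((6 - 25)*(-12 + 13)) = 30*(-19*1) = 30*(-19) = -570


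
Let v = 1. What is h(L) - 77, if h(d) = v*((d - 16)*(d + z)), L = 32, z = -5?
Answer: 355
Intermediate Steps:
h(d) = (-16 + d)*(-5 + d) (h(d) = 1*((d - 16)*(d - 5)) = 1*((-16 + d)*(-5 + d)) = (-16 + d)*(-5 + d))
h(L) - 77 = (80 + 32² - 21*32) - 77 = (80 + 1024 - 672) - 77 = 432 - 77 = 355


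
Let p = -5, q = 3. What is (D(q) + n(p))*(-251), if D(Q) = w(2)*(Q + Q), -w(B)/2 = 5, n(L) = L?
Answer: 16315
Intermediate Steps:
w(B) = -10 (w(B) = -2*5 = -10)
D(Q) = -20*Q (D(Q) = -10*(Q + Q) = -20*Q)
(D(q) + n(p))*(-251) = (-20*3 - 5)*(-251) = (-60 - 5)*(-251) = -65*(-251) = 16315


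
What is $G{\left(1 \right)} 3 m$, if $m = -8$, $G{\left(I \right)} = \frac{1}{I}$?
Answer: $-24$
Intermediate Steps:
$G{\left(1 \right)} 3 m = 1^{-1} \cdot 3 \left(-8\right) = 1 \cdot 3 \left(-8\right) = 3 \left(-8\right) = -24$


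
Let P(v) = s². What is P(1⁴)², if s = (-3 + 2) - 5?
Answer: 1296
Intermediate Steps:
s = -6 (s = -1 - 5 = -6)
P(v) = 36 (P(v) = (-6)² = 36)
P(1⁴)² = 36² = 1296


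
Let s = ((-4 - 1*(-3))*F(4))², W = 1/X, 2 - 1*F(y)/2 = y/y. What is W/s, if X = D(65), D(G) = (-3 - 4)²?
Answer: 1/196 ≈ 0.0051020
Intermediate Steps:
F(y) = 2 (F(y) = 4 - 2*y/y = 4 - 2*1 = 4 - 2 = 2)
D(G) = 49 (D(G) = (-7)² = 49)
X = 49
W = 1/49 ≈ 0.020408
s = 4 (s = ((-4 - 1*(-3))*2)² = ((-4 + 3)*2)² = (-1*2)² = (-2)² = 4)
W/s = (1/49)/4 = (1/49)*(¼) = 1/196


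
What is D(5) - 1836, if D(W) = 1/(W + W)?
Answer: -18359/10 ≈ -1835.9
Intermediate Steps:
D(W) = 1/(2*W)
D(5) - 1836 = (½)/5 - 1836 = (½)*(⅕) - 1836 = ⅒ - 1836 = -18359/10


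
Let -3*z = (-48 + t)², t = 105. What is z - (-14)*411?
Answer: 4671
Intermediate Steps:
z = -1083 (z = -(-48 + 105)²/3 = -⅓*57² = -⅓*3249 = -1083)
z - (-14)*411 = -1083 - (-14)*411 = -1083 - 1*(-5754) = -1083 + 5754 = 4671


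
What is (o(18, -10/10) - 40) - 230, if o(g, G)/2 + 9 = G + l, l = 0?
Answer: -290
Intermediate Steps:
o(g, G) = -18 + 2*G (o(g, G) = -18 + 2*(G + 0) = -18 + 2*G)
(o(18, -10/10) - 40) - 230 = ((-18 + 2*(-10/10)) - 40) - 230 = ((-18 + 2*(-10*1/10)) - 40) - 230 = ((-18 + 2*(-1)) - 40) - 230 = ((-18 - 2) - 40) - 230 = (-20 - 40) - 230 = -60 - 230 = -290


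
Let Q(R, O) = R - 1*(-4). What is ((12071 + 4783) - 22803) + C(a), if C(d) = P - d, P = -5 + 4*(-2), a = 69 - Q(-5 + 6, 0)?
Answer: -6026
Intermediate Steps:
Q(R, O) = 4 + R (Q(R, O) = R + 4 = 4 + R)
a = 64 (a = 69 - (4 + (-5 + 6)) = 69 - (4 + 1) = 69 - 1*5 = 69 - 5 = 64)
P = -13 (P = -5 - 8 = -13)
C(d) = -13 - d
((12071 + 4783) - 22803) + C(a) = ((12071 + 4783) - 22803) + (-13 - 1*64) = (16854 - 22803) + (-13 - 64) = -5949 - 77 = -6026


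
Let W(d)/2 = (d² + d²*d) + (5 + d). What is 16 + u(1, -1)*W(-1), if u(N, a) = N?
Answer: 24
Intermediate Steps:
W(d) = 10 + 2*d + 2*d² + 2*d³ (W(d) = 2*((d² + d²*d) + (5 + d)) = 2*((d² + d³) + (5 + d)) = 2*(5 + d + d² + d³) = 10 + 2*d + 2*d² + 2*d³)
16 + u(1, -1)*W(-1) = 16 + 1*(10 + 2*(-1) + 2*(-1)² + 2*(-1)³) = 16 + 1*(10 - 2 + 2*1 + 2*(-1)) = 16 + 1*(10 - 2 + 2 - 2) = 16 + 1*8 = 16 + 8 = 24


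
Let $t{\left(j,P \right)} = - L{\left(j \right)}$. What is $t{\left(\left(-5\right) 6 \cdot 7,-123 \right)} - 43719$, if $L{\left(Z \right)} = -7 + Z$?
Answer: $-43502$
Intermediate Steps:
$t{\left(j,P \right)} = 7 - j$ ($t{\left(j,P \right)} = - (-7 + j) = 7 - j$)
$t{\left(\left(-5\right) 6 \cdot 7,-123 \right)} - 43719 = \left(7 - \left(-5\right) 6 \cdot 7\right) - 43719 = \left(7 - \left(-30\right) 7\right) - 43719 = \left(7 - -210\right) - 43719 = \left(7 + 210\right) - 43719 = 217 - 43719 = -43502$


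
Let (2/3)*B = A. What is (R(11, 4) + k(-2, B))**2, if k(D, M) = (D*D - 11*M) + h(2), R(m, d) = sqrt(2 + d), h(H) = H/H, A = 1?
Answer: 553/4 - 23*sqrt(6) ≈ 81.912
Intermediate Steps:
h(H) = 1
B = 3/2 (B = (3/2)*1 = 3/2 ≈ 1.5000)
k(D, M) = 1 + D**2 - 11*M (k(D, M) = (D*D - 11*M) + 1 = (D**2 - 11*M) + 1 = 1 + D**2 - 11*M)
(R(11, 4) + k(-2, B))**2 = (sqrt(2 + 4) + (1 + (-2)**2 - 11*3/2))**2 = (sqrt(6) + (1 + 4 - 33/2))**2 = (sqrt(6) - 23/2)**2 = (-23/2 + sqrt(6))**2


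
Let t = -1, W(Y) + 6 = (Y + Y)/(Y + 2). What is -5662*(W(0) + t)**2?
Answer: -277438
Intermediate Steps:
W(Y) = -6 + 2*Y/(2 + Y) (W(Y) = -6 + (Y + Y)/(Y + 2) = -6 + (2*Y)/(2 + Y) = -6 + 2*Y/(2 + Y))
-5662*(W(0) + t)**2 = -5662*(4*(-3 - 1*0)/(2 + 0) - 1)**2 = -5662*(4*(-3 + 0)/2 - 1)**2 = -5662*(4*(1/2)*(-3) - 1)**2 = -5662*(-6 - 1)**2 = -5662*(-7)**2 = -5662*49 = -277438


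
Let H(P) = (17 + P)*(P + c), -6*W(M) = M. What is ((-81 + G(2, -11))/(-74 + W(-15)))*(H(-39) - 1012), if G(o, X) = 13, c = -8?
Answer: 272/13 ≈ 20.923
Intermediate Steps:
W(M) = -M/6
H(P) = (-8 + P)*(17 + P) (H(P) = (17 + P)*(P - 8) = (17 + P)*(-8 + P) = (-8 + P)*(17 + P))
((-81 + G(2, -11))/(-74 + W(-15)))*(H(-39) - 1012) = ((-81 + 13)/(-74 - ⅙*(-15)))*((-136 + (-39)² + 9*(-39)) - 1012) = (-68/(-74 + 5/2))*((-136 + 1521 - 351) - 1012) = (-68/(-143/2))*(1034 - 1012) = -68*(-2/143)*22 = (136/143)*22 = 272/13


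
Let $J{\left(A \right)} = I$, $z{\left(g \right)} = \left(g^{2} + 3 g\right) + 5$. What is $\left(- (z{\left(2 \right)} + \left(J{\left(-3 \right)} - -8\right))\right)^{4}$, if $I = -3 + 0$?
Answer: $160000$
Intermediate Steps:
$I = -3$
$z{\left(g \right)} = 5 + g^{2} + 3 g$
$J{\left(A \right)} = -3$
$\left(- (z{\left(2 \right)} + \left(J{\left(-3 \right)} - -8\right))\right)^{4} = \left(- (\left(5 + 2^{2} + 3 \cdot 2\right) - -5)\right)^{4} = \left(- (\left(5 + 4 + 6\right) + \left(-3 + 8\right))\right)^{4} = \left(- (15 + 5)\right)^{4} = \left(\left(-1\right) 20\right)^{4} = \left(-20\right)^{4} = 160000$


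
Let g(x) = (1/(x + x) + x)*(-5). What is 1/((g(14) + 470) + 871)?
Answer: 28/35583 ≈ 0.00078689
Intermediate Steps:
g(x) = -5*x - 5/(2*x) (g(x) = (1/(2*x) + x)*(-5) = (x + 1/(2*x))*(-5) = -5*x - 5/(2*x))
1/((g(14) + 470) + 871) = 1/(((-5*14 - 5/2/14) + 470) + 871) = 1/(((-70 - 5/2*1/14) + 470) + 871) = 1/(((-70 - 5/28) + 470) + 871) = 1/((-1965/28 + 470) + 871) = 1/(11195/28 + 871) = 1/(35583/28) = 28/35583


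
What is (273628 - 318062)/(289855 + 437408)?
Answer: -44434/727263 ≈ -0.061098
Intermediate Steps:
(273628 - 318062)/(289855 + 437408) = -44434/727263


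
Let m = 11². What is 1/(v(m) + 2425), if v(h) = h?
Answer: 1/2546 ≈ 0.00039277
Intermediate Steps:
m = 121
1/(v(m) + 2425) = 1/(121 + 2425) = 1/2546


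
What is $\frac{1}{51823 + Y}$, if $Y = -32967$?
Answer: $\frac{1}{18856} \approx 5.3034 \cdot 10^{-5}$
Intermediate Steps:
$\frac{1}{51823 + Y} = \frac{1}{51823 - 32967} = \frac{1}{18856}$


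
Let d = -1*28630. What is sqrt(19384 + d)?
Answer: I*sqrt(9246) ≈ 96.156*I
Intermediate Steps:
d = -28630
sqrt(19384 + d) = sqrt(19384 - 28630) = sqrt(-9246) = I*sqrt(9246)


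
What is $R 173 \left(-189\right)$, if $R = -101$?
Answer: $3302397$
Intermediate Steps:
$R 173 \left(-189\right) = \left(-101\right) 173 \left(-189\right) = \left(-17473\right) \left(-189\right) = 3302397$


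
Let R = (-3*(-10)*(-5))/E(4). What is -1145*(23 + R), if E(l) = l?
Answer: 33205/2 ≈ 16603.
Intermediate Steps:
R = -75/2 (R = (-3*(-10)*(-5))/4 = (30*(-5))*(¼) = -150*¼ = -75/2 ≈ -37.500)
-1145*(23 + R) = -1145*(23 - 75/2) = -1145*(-29/2) = 33205/2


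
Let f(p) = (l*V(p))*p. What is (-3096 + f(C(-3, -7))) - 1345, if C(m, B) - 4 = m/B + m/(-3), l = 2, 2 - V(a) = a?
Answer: -219433/49 ≈ -4478.2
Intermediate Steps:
V(a) = 2 - a
C(m, B) = 4 - m/3 + m/B (C(m, B) = 4 + (m/B + m/(-3)) = 4 + (m/B + m*(-⅓)) = 4 + (m/B - m/3) = 4 + (-m/3 + m/B) = 4 - m/3 + m/B)
f(p) = p*(4 - 2*p) (f(p) = (2*(2 - p))*p = (4 - 2*p)*p = p*(4 - 2*p))
(-3096 + f(C(-3, -7))) - 1345 = (-3096 + 2*(4 - ⅓*(-3) - 3/(-7))*(2 - (4 - ⅓*(-3) - 3/(-7)))) - 1345 = (-3096 + 2*(4 + 1 - 3*(-⅐))*(2 - (4 + 1 - 3*(-⅐)))) - 1345 = (-3096 + 2*(4 + 1 + 3/7)*(2 - (4 + 1 + 3/7))) - 1345 = (-3096 + 2*(38/7)*(2 - 1*38/7)) - 1345 = (-3096 + 2*(38/7)*(2 - 38/7)) - 1345 = (-3096 + 2*(38/7)*(-24/7)) - 1345 = (-3096 - 1824/49) - 1345 = -153528/49 - 1345 = -219433/49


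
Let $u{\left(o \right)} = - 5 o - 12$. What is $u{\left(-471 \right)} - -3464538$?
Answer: $3466881$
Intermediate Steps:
$u{\left(o \right)} = -12 - 5 o$
$u{\left(-471 \right)} - -3464538 = \left(-12 - -2355\right) - -3464538 = \left(-12 + 2355\right) + 3464538 = 2343 + 3464538 = 3466881$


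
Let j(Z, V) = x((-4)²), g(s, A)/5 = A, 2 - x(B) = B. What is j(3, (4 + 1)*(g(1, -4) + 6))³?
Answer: -2744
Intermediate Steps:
x(B) = 2 - B
g(s, A) = 5*A
j(Z, V) = -14 (j(Z, V) = 2 - 1*(-4)² = 2 - 1*16 = 2 - 16 = -14)
j(3, (4 + 1)*(g(1, -4) + 6))³ = (-14)³ = -2744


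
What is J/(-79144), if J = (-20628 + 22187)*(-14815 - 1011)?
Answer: 12336367/39572 ≈ 311.74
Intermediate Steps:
J = -24672734 (J = 1559*(-15826) = -24672734)
J/(-79144) = -24672734/(-79144) = -24672734*(-1/79144) = 12336367/39572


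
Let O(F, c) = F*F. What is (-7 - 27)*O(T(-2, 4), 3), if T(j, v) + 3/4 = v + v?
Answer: -14297/8 ≈ -1787.1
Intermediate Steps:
T(j, v) = -3/4 + 2*v (T(j, v) = -3/4 + (v + v) = -3/4 + 2*v)
O(F, c) = F**2
(-7 - 27)*O(T(-2, 4), 3) = (-7 - 27)*(-3/4 + 2*4)**2 = -34*(-3/4 + 8)**2 = -34*(29/4)**2 = -34*841/16 = -14297/8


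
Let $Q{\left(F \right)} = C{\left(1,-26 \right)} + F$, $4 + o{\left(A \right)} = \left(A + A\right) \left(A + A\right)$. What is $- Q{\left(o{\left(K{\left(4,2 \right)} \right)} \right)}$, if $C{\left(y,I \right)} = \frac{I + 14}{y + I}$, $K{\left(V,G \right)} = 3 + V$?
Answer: $- \frac{4812}{25} \approx -192.48$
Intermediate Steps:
$C{\left(y,I \right)} = \frac{14 + I}{I + y}$
$o{\left(A \right)} = -4 + 4 A^{2}$ ($o{\left(A \right)} = -4 + \left(A + A\right) \left(A + A\right) = -4 + 2 A 2 A = -4 + 4 A^{2}$)
$Q{\left(F \right)} = \frac{12}{25} + F$ ($Q{\left(F \right)} = \frac{14 - 26}{-26 + 1} + F = \frac{1}{-25} \left(-12\right) + F = \left(- \frac{1}{25}\right) \left(-12\right) + F = \frac{12}{25} + F$)
$- Q{\left(o{\left(K{\left(4,2 \right)} \right)} \right)} = - (\frac{12}{25} - \left(4 - 4 \left(3 + 4\right)^{2}\right)) = - (\frac{12}{25} - \left(4 - 4 \cdot 7^{2}\right)) = - (\frac{12}{25} + \left(-4 + 4 \cdot 49\right)) = - (\frac{12}{25} + \left(-4 + 196\right)) = - (\frac{12}{25} + 192) = \left(-1\right) \frac{4812}{25} = - \frac{4812}{25}$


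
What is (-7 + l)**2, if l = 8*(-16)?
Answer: 18225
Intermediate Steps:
l = -128
(-7 + l)**2 = (-7 - 128)**2 = (-135)**2 = 18225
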